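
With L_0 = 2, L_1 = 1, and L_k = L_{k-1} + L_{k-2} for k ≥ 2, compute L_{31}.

Iterating the recurrence up to L_{24} = 103682 and L_{23} = 64079:
L_{25} = L_{24} + L_{23} = 103682 + 64079 = 167761
L_{26} = L_{25} + L_{24} = 167761 + 103682 = 271443
L_{27} = L_{26} + L_{25} = 271443 + 167761 = 439204
L_{28} = L_{27} + L_{26} = 439204 + 271443 = 710647
L_{29} = L_{28} + L_{27} = 710647 + 439204 = 1149851
L_{30} = L_{29} + L_{28} = 1149851 + 710647 = 1860498
L_{31} = L_{30} + L_{29} = 1860498 + 1149851 = 3010349

3010349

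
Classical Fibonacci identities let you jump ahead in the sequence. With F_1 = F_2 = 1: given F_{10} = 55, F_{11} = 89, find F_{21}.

By the addition formula F_{m+n} = F_m F_{n+1} + F_{m−1} F_n with m=11, n=10: F_{21} = 89·89 + 55·55 = 7921 + 3025 = 10946.

10946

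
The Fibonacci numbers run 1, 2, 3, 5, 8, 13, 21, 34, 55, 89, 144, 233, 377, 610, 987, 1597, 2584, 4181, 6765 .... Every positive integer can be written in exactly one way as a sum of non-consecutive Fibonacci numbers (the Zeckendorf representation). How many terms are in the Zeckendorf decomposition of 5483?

5483 − 4181 = 1302
1302 − 987 = 315
315 − 233 = 82
82 − 55 = 27
27 − 21 = 6
6 − 5 = 1
1 − 1 = 0
5483 = 4181 + 987 + 233 + 55 + 21 + 5 + 1, which has 7 terms.

7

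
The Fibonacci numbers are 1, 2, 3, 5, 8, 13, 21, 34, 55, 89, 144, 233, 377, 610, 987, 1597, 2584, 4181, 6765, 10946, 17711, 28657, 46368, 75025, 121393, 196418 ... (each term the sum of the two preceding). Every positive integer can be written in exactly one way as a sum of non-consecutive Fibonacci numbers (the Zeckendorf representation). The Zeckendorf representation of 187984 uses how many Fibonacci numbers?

take 121393 (≤ 187984); 187984 − 121393 = 66591
take 46368 (≤ 66591); 66591 − 46368 = 20223
take 17711 (≤ 20223); 20223 − 17711 = 2512
take 1597 (≤ 2512); 2512 − 1597 = 915
take 610 (≤ 915); 915 − 610 = 305
take 233 (≤ 305); 305 − 233 = 72
take 55 (≤ 72); 72 − 55 = 17
take 13 (≤ 17); 17 − 13 = 4
take 3 (≤ 4); 4 − 3 = 1
take 1 (≤ 1); 1 − 1 = 0
187984 = 121393 + 46368 + 17711 + 1597 + 610 + 233 + 55 + 13 + 3 + 1, which has 10 terms.

10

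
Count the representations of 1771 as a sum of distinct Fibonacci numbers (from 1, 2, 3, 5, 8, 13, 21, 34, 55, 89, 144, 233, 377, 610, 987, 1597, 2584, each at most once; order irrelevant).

Each representation comes from the Zeckendorf form by replacing some F_k with F_{k−1} + F_{k−2} where possible.
1771 = 1597+144+21+8+1 = 1597+144+21+5+3+1 = 1597+89+55+21+8+1 = … (18 more), for 21 in all.

21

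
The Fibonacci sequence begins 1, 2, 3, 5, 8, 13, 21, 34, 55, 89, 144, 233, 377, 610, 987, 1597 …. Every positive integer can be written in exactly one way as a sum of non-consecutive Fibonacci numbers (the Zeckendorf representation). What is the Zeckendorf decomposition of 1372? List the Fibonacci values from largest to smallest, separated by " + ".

Repeatedly subtract the largest Fibonacci number that fits:
1372 − 987 = 385
385 − 377 = 8
8 − 8 = 0
So 1372 = 987 + 377 + 8, with no two terms consecutive in the sequence.

987 + 377 + 8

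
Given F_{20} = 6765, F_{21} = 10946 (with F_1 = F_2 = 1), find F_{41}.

By the addition formula F_{m+n} = F_m F_{n+1} + F_{m−1} F_n with m=21, n=20: F_{41} = 10946·10946 + 6765·6765 = 119814916 + 45765225 = 165580141.

165580141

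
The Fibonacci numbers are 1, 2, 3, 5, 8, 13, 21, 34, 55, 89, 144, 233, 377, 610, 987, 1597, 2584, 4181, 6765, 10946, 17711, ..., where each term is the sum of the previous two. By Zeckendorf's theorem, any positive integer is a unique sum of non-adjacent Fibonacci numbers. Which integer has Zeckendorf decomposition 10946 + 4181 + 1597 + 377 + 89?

17190

10946 + 4181 + 1597 + 377 + 89 = 17190.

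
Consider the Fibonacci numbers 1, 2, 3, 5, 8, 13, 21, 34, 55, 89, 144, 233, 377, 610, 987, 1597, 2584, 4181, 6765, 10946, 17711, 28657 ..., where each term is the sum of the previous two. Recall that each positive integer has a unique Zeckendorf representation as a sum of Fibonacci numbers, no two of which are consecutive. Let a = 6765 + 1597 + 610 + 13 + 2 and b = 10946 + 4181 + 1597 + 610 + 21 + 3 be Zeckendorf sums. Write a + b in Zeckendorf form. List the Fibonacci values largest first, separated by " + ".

17711 + 6765 + 1597 + 233 + 34 + 5

The two numbers are 8987 and 17358, so their sum is 26345.
Repeatedly subtract the largest Fibonacci number that fits:
subtract 17711 from 26345: 8634 remains
subtract 6765 from 8634: 1869 remains
subtract 1597 from 1869: 272 remains
subtract 233 from 272: 39 remains
subtract 34 from 39: 5 remains
subtract 5 from 5: 0 remains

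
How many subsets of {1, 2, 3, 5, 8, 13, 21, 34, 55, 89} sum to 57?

4

57 = 55+2 = 34+21+2 = 34+13+8+2 = … (1 more), for 4 in all.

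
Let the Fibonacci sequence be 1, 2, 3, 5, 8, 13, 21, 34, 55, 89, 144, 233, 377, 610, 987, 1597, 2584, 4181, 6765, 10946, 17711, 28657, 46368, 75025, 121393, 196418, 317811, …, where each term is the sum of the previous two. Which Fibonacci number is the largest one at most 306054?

196418

196418 ≤ 306054 < 317811, so the largest Fibonacci number not exceeding 306054 is 196418.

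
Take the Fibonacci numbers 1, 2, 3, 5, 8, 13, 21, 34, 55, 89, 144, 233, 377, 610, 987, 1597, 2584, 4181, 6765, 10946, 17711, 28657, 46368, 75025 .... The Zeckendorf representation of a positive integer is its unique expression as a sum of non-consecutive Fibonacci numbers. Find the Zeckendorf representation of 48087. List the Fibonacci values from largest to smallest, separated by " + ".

Greedy algorithm:
take 46368 (≤ 48087); 48087 − 46368 = 1719
take 1597 (≤ 1719); 1719 − 1597 = 122
take 89 (≤ 122); 122 − 89 = 33
take 21 (≤ 33); 33 − 21 = 12
take 8 (≤ 12); 12 − 8 = 4
take 3 (≤ 4); 4 − 3 = 1
take 1 (≤ 1); 1 − 1 = 0
So 48087 = 46368 + 1597 + 89 + 21 + 8 + 3 + 1, with no two terms consecutive in the sequence.

46368 + 1597 + 89 + 21 + 8 + 3 + 1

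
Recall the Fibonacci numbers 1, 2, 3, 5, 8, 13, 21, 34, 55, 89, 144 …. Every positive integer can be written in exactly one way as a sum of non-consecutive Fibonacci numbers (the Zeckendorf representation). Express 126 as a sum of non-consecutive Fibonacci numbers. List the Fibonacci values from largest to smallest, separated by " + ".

89 + 34 + 3

126 − 89 = 37
37 − 34 = 3
3 − 3 = 0
So 126 = 89 + 34 + 3, with no two terms consecutive in the sequence.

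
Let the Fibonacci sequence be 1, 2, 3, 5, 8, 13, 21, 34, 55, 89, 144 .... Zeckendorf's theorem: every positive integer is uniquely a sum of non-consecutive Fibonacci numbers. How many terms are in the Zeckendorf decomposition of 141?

89 ≤ 141 < 144, so take 89; remainder 52
34 ≤ 52 < 55, so take 34; remainder 18
13 ≤ 18 < 21, so take 13; remainder 5
5 ≤ 5 < 8, so take 5; remainder 0
141 = 89 + 34 + 13 + 5, which has 4 terms.

4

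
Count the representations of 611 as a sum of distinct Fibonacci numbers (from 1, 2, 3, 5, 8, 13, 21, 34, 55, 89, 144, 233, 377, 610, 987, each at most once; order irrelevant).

7

Each representation comes from the Zeckendorf form by replacing some F_k with F_{k−1} + F_{k−2} where possible.
611 = 610+1 = 377+233+1 = 377+144+89+1 = 377+144+55+34+1 = 377+144+55+21+13+1 = … (2 more), for 7 in all.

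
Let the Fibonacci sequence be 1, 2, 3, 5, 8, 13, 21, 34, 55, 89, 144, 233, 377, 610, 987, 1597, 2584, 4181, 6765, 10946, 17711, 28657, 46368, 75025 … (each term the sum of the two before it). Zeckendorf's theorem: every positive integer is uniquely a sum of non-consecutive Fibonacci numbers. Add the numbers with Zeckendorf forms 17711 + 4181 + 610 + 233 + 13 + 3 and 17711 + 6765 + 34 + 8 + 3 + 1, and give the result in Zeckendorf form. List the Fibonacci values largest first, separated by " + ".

The two numbers are 22751 and 24522, so their sum is 47273.
Greedy algorithm:
take 46368 (≤ 47273); 47273 − 46368 = 905
take 610 (≤ 905); 905 − 610 = 295
take 233 (≤ 295); 295 − 233 = 62
take 55 (≤ 62); 62 − 55 = 7
take 5 (≤ 7); 7 − 5 = 2
take 2 (≤ 2); 2 − 2 = 0

46368 + 610 + 233 + 55 + 5 + 2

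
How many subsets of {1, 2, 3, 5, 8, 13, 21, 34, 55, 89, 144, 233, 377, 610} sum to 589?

589 = 377+144+55+13 = 377+144+55+8+5 = 377+144+34+21+13 = … (9 more), for 12 in all.

12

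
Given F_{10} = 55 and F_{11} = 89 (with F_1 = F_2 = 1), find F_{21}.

10946

By F_{2k+1} = F_k² + F_{k+1}²: F_{21} = 55² + 89² = 3025 + 7921 = 10946.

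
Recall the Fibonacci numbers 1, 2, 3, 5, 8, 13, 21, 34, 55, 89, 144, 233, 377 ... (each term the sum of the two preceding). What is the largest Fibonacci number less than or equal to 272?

233

233 ≤ 272 < 377, so the largest Fibonacci number not exceeding 272 is 233.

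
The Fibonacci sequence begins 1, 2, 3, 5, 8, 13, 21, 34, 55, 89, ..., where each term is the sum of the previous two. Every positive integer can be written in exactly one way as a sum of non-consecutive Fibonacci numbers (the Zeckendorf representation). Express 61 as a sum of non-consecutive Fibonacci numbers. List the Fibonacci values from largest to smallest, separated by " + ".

Greedy algorithm:
55 ≤ 61 < 89, so take 55; remainder 6
5 ≤ 6 < 8, so take 5; remainder 1
1 ≤ 1 < 2, so take 1; remainder 0
So 61 = 55 + 5 + 1, with no two terms consecutive in the sequence.

55 + 5 + 1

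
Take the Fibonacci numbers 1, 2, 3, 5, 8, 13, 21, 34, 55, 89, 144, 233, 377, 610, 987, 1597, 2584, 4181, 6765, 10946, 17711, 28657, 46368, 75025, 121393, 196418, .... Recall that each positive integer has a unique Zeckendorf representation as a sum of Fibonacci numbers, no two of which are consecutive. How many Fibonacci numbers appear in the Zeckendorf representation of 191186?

take 121393 (≤ 191186); 191186 − 121393 = 69793
take 46368 (≤ 69793); 69793 − 46368 = 23425
take 17711 (≤ 23425); 23425 − 17711 = 5714
take 4181 (≤ 5714); 5714 − 4181 = 1533
take 987 (≤ 1533); 1533 − 987 = 546
take 377 (≤ 546); 546 − 377 = 169
take 144 (≤ 169); 169 − 144 = 25
take 21 (≤ 25); 25 − 21 = 4
take 3 (≤ 4); 4 − 3 = 1
take 1 (≤ 1); 1 − 1 = 0
191186 = 121393 + 46368 + 17711 + 4181 + 987 + 377 + 144 + 21 + 3 + 1, which has 10 terms.

10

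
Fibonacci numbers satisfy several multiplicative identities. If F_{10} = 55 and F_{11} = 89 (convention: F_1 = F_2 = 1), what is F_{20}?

By the doubling identity F_{2k} = F_k(2F_{k+1} − F_k): F_{20} = 55·(2·89 − 55) = 55·123 = 6765.

6765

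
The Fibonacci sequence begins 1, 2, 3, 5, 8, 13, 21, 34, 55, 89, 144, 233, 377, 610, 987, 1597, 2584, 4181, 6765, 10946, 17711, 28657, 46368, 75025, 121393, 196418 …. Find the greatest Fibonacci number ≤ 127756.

121393 ≤ 127756 < 196418, so the largest Fibonacci number not exceeding 127756 is 121393.

121393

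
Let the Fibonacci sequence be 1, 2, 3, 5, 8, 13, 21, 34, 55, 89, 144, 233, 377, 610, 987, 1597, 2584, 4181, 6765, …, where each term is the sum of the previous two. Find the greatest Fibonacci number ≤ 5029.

4181

4181 ≤ 5029 < 6765, so the largest Fibonacci number not exceeding 5029 is 4181.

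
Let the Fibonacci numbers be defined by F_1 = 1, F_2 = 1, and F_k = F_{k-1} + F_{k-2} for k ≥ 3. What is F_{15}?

Iterating the recurrence up to F_{8} = 21 and F_{7} = 13:
F_{9} = F_{8} + F_{7} = 21 + 13 = 34
F_{10} = F_{9} + F_{8} = 34 + 21 = 55
F_{11} = F_{10} + F_{9} = 55 + 34 = 89
F_{12} = F_{11} + F_{10} = 89 + 55 = 144
F_{13} = F_{12} + F_{11} = 144 + 89 = 233
F_{14} = F_{13} + F_{12} = 233 + 144 = 377
F_{15} = F_{14} + F_{13} = 377 + 233 = 610

610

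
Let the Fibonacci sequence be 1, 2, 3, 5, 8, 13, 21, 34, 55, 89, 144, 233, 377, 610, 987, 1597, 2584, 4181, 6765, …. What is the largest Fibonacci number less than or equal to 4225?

4181 ≤ 4225 < 6765, so the largest Fibonacci number not exceeding 4225 is 4181.

4181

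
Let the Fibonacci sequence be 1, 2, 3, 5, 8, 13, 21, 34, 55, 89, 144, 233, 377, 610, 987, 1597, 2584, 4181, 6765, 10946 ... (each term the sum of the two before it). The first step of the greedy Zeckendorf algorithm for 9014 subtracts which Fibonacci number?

6765

6765 ≤ 9014 < 10946, so the largest Fibonacci number not exceeding 9014 is 6765.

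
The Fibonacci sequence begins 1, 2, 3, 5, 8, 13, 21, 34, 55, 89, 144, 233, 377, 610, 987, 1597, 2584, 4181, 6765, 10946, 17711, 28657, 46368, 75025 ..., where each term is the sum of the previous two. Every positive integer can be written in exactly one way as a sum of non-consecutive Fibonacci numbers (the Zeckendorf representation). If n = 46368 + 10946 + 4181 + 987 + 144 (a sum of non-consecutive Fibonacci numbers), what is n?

62626

46368 + 10946 + 4181 + 987 + 144 = 62626.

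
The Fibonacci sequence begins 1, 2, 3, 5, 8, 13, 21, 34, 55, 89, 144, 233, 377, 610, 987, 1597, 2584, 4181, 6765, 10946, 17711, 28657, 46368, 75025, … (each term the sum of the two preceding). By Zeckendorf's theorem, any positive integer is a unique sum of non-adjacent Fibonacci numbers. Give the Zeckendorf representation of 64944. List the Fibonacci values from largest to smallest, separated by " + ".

46368 + 17711 + 610 + 233 + 21 + 1

64944: greatest Fibonacci not exceeding it is 46368, leaving 18576
18576: greatest Fibonacci not exceeding it is 17711, leaving 865
865: greatest Fibonacci not exceeding it is 610, leaving 255
255: greatest Fibonacci not exceeding it is 233, leaving 22
22: greatest Fibonacci not exceeding it is 21, leaving 1
1: greatest Fibonacci not exceeding it is 1, leaving 0
So 64944 = 46368 + 17711 + 610 + 233 + 21 + 1, with no two terms consecutive in the sequence.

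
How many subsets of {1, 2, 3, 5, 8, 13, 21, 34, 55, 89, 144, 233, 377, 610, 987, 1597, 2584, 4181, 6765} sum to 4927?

41

4927 = 4181+610+89+34+13 = 4181+610+89+34+8+5 = 4181+377+233+89+34+13 = 4181+610+89+34+8+3+2 = … (37 more), for 41 in all.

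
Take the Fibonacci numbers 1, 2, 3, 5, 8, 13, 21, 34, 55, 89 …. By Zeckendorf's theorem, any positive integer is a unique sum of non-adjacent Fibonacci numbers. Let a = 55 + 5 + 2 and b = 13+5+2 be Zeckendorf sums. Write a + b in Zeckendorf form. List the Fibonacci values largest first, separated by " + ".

55 + 21 + 5 + 1

The two numbers are 62 and 20, so their sum is 82.
largest Fibonacci ≤ 82 is 55; 82 − 55 = 27
largest Fibonacci ≤ 27 is 21; 27 − 21 = 6
largest Fibonacci ≤ 6 is 5; 6 − 5 = 1
largest Fibonacci ≤ 1 is 1; 1 − 1 = 0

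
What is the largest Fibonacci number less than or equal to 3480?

2584 ≤ 3480 < 4181, so the largest Fibonacci number not exceeding 3480 is 2584.

2584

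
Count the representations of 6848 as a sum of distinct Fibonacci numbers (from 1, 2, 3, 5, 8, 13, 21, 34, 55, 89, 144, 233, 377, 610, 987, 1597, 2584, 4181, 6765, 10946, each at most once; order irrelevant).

16

6848 = 6765+55+21+5+2 = 6765+55+13+8+5+2 = 4181+2584+55+21+5+2 = … (13 more), for 16 in all.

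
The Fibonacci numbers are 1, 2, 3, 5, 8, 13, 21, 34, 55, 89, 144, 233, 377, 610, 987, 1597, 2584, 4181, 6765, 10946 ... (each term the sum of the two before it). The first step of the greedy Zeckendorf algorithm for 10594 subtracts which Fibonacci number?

6765 ≤ 10594 < 10946, so the largest Fibonacci number not exceeding 10594 is 6765.

6765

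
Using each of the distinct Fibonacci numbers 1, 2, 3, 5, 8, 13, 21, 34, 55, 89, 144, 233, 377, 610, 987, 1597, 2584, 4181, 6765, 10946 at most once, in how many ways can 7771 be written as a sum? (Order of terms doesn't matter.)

42

7771 = 6765+987+13+5+1 = 6765+987+13+3+2+1 = 6765+610+377+13+5+1 = 6765+987+8+5+3+2+1 = … (38 more), for 42 in all.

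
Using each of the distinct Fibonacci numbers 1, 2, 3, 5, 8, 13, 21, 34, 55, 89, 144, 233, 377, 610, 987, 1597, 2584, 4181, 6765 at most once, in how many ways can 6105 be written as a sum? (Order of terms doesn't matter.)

46

6105 = 4181+1597+233+89+5 = 4181+1597+233+89+3+2 = 4181+1597+233+55+34+5 = 4181+1597+233+55+34+3+2 = … (42 more), for 46 in all.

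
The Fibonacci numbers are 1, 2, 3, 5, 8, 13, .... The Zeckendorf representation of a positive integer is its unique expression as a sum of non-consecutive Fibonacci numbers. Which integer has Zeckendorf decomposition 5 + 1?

5 + 1 = 6.

6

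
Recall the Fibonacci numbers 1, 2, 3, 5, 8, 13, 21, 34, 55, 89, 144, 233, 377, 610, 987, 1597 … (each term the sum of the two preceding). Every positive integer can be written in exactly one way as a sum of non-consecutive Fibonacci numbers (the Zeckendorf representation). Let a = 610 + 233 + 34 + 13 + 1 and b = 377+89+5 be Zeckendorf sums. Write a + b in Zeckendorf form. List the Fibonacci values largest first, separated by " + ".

987 + 233 + 89 + 34 + 13 + 5 + 1

The two numbers are 891 and 471, so their sum is 1362.
Repeatedly subtract the largest Fibonacci number that fits:
1362: greatest Fibonacci not exceeding it is 987, leaving 375
375: greatest Fibonacci not exceeding it is 233, leaving 142
142: greatest Fibonacci not exceeding it is 89, leaving 53
53: greatest Fibonacci not exceeding it is 34, leaving 19
19: greatest Fibonacci not exceeding it is 13, leaving 6
6: greatest Fibonacci not exceeding it is 5, leaving 1
1: greatest Fibonacci not exceeding it is 1, leaving 0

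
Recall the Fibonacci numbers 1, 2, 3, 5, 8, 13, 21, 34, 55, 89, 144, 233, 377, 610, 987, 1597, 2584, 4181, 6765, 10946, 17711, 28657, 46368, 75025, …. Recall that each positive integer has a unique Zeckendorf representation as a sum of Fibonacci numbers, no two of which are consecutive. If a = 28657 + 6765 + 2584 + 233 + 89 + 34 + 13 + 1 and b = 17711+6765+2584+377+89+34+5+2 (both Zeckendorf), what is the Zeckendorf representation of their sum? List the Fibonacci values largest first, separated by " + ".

46368 + 17711 + 1597 + 233 + 34

The two numbers are 38376 and 27567, so their sum is 65943.
Greedily peel off the largest Fibonacci term at each step:
46368 ≤ 65943 < 75025, so take 46368; remainder 19575
17711 ≤ 19575 < 28657, so take 17711; remainder 1864
1597 ≤ 1864 < 2584, so take 1597; remainder 267
233 ≤ 267 < 377, so take 233; remainder 34
34 ≤ 34 < 55, so take 34; remainder 0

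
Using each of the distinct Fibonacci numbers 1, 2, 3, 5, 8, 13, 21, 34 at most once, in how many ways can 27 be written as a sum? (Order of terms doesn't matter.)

4

Each representation comes from the Zeckendorf form by replacing some F_k with F_{k−1} + F_{k−2} where possible.
27 = 21+5+1 = 21+3+2+1 = 13+8+5+1 = 13+8+3+2+1 — 4 representations.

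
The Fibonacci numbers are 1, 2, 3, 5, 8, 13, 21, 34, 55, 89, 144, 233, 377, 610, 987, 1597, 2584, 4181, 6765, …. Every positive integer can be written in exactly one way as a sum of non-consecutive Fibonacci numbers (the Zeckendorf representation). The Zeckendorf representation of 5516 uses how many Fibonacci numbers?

6

Greedily peel off the largest Fibonacci term at each step:
4181 ≤ 5516 < 6765, so take 4181; remainder 1335
987 ≤ 1335 < 1597, so take 987; remainder 348
233 ≤ 348 < 377, so take 233; remainder 115
89 ≤ 115 < 144, so take 89; remainder 26
21 ≤ 26 < 34, so take 21; remainder 5
5 ≤ 5 < 8, so take 5; remainder 0
5516 = 4181 + 987 + 233 + 89 + 21 + 5, which has 6 terms.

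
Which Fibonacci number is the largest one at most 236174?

196418

196418 ≤ 236174 < 317811, so the largest Fibonacci number not exceeding 236174 is 196418.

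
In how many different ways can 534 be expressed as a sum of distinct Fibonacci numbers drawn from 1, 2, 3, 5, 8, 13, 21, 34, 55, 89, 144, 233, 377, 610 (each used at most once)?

15

534 = 377+144+13 = 377+144+8+5 = 377+89+55+13 = 377+144+8+3+2 = 377+89+55+8+5 = … (10 more), for 15 in all.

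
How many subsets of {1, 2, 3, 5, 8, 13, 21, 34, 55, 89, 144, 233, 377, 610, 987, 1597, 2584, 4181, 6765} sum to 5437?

Each representation comes from the Zeckendorf form by replacing some F_k with F_{k−1} + F_{k−2} where possible.
5437 = 4181+987+233+34+2 = 4181+987+233+21+13+2 = 4181+987+144+89+34+2 = 4181+610+377+233+34+2 = … (28 more), for 32 in all.

32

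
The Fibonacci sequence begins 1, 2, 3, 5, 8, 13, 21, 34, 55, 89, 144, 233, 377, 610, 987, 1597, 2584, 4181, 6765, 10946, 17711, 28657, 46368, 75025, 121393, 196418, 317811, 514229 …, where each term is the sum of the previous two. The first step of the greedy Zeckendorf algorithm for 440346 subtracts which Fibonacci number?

317811

317811 ≤ 440346 < 514229, so the largest Fibonacci number not exceeding 440346 is 317811.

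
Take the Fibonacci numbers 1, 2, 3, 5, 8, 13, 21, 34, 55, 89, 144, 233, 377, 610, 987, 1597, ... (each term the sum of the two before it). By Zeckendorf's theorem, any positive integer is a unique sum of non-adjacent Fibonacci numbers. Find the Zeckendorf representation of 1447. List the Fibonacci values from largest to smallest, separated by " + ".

987 + 377 + 55 + 21 + 5 + 2

subtract 987 from 1447: 460 remains
subtract 377 from 460: 83 remains
subtract 55 from 83: 28 remains
subtract 21 from 28: 7 remains
subtract 5 from 7: 2 remains
subtract 2 from 2: 0 remains
So 1447 = 987 + 377 + 55 + 21 + 5 + 2, with no two terms consecutive in the sequence.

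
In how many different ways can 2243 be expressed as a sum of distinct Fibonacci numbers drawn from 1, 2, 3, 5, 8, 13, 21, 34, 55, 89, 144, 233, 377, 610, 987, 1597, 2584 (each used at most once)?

19

2243 = 1597+610+34+2 = 1597+610+21+13+2 = 1597+377+233+34+2 = 1597+610+21+8+5+2 = … (15 more), for 19 in all.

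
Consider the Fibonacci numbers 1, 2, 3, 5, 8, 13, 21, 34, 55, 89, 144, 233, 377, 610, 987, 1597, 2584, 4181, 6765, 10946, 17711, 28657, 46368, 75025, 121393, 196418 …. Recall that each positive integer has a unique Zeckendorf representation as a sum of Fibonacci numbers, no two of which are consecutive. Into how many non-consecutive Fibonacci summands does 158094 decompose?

8

Repeatedly subtract the largest Fibonacci number that fits:
largest Fibonacci ≤ 158094 is 121393; 158094 − 121393 = 36701
largest Fibonacci ≤ 36701 is 28657; 36701 − 28657 = 8044
largest Fibonacci ≤ 8044 is 6765; 8044 − 6765 = 1279
largest Fibonacci ≤ 1279 is 987; 1279 − 987 = 292
largest Fibonacci ≤ 292 is 233; 292 − 233 = 59
largest Fibonacci ≤ 59 is 55; 59 − 55 = 4
largest Fibonacci ≤ 4 is 3; 4 − 3 = 1
largest Fibonacci ≤ 1 is 1; 1 − 1 = 0
158094 = 121393 + 28657 + 6765 + 987 + 233 + 55 + 3 + 1, which has 8 terms.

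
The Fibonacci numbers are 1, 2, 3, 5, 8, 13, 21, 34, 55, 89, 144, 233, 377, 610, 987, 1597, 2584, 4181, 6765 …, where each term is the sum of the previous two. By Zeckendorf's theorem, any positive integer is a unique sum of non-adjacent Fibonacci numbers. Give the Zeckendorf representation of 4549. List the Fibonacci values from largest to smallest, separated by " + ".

subtract 4181 from 4549: 368 remains
subtract 233 from 368: 135 remains
subtract 89 from 135: 46 remains
subtract 34 from 46: 12 remains
subtract 8 from 12: 4 remains
subtract 3 from 4: 1 remains
subtract 1 from 1: 0 remains
So 4549 = 4181 + 233 + 89 + 34 + 8 + 3 + 1, with no two terms consecutive in the sequence.

4181 + 233 + 89 + 34 + 8 + 3 + 1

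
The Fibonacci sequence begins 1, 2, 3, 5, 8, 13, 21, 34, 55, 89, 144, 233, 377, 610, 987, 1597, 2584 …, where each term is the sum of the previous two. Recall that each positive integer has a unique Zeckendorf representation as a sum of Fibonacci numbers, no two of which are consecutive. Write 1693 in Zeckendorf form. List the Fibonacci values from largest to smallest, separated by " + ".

1597 + 89 + 5 + 2

Greedily peel off the largest Fibonacci term at each step:
take 1597 (≤ 1693); 1693 − 1597 = 96
take 89 (≤ 96); 96 − 89 = 7
take 5 (≤ 7); 7 − 5 = 2
take 2 (≤ 2); 2 − 2 = 0
So 1693 = 1597 + 89 + 5 + 2, with no two terms consecutive in the sequence.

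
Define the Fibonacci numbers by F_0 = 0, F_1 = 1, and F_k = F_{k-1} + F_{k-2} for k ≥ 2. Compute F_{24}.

46368

Iterating the recurrence up to F_{19} = 4181 and F_{18} = 2584:
F_{20} = F_{19} + F_{18} = 4181 + 2584 = 6765
F_{21} = F_{20} + F_{19} = 6765 + 4181 = 10946
F_{22} = F_{21} + F_{20} = 10946 + 6765 = 17711
F_{23} = F_{22} + F_{21} = 17711 + 10946 = 28657
F_{24} = F_{23} + F_{22} = 28657 + 17711 = 46368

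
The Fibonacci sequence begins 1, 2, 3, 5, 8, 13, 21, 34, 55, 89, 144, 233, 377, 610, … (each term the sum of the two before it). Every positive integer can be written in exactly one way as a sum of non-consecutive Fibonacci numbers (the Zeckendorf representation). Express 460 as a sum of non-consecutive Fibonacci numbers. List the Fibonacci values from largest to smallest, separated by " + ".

377 + 55 + 21 + 5 + 2

largest Fibonacci ≤ 460 is 377; 460 − 377 = 83
largest Fibonacci ≤ 83 is 55; 83 − 55 = 28
largest Fibonacci ≤ 28 is 21; 28 − 21 = 7
largest Fibonacci ≤ 7 is 5; 7 − 5 = 2
largest Fibonacci ≤ 2 is 2; 2 − 2 = 0
So 460 = 377 + 55 + 21 + 5 + 2, with no two terms consecutive in the sequence.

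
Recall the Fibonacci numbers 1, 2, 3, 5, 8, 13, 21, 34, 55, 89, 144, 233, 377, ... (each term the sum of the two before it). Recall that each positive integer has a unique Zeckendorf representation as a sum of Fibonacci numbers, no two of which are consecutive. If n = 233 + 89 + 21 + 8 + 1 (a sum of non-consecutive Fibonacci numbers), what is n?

233 + 89 + 21 + 8 + 1 = 352.

352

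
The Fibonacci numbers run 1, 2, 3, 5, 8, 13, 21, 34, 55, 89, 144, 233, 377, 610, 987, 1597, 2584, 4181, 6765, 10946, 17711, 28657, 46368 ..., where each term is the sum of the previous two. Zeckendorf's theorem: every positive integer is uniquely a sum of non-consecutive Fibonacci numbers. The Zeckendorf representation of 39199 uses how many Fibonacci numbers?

28657 ≤ 39199 < 46368, so take 28657; remainder 10542
6765 ≤ 10542 < 10946, so take 6765; remainder 3777
2584 ≤ 3777 < 4181, so take 2584; remainder 1193
987 ≤ 1193 < 1597, so take 987; remainder 206
144 ≤ 206 < 233, so take 144; remainder 62
55 ≤ 62 < 89, so take 55; remainder 7
5 ≤ 7 < 8, so take 5; remainder 2
2 ≤ 2 < 3, so take 2; remainder 0
39199 = 28657 + 6765 + 2584 + 987 + 144 + 55 + 5 + 2, which has 8 terms.

8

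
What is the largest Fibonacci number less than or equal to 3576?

2584

2584 ≤ 3576 < 4181, so the largest Fibonacci number not exceeding 3576 is 2584.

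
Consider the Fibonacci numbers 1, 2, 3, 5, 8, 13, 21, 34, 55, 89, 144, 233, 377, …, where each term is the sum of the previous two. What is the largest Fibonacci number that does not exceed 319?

233

233 ≤ 319 < 377, so the largest Fibonacci number not exceeding 319 is 233.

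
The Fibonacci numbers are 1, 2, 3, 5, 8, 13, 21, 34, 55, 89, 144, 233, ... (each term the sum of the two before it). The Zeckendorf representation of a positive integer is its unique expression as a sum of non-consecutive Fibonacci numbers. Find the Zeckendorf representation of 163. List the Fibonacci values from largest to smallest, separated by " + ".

Repeatedly subtract the largest Fibonacci number that fits:
take 144 (≤ 163); 163 − 144 = 19
take 13 (≤ 19); 19 − 13 = 6
take 5 (≤ 6); 6 − 5 = 1
take 1 (≤ 1); 1 − 1 = 0
So 163 = 144 + 13 + 5 + 1, with no two terms consecutive in the sequence.

144 + 13 + 5 + 1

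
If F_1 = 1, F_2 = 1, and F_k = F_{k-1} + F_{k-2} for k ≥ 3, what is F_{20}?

6765

Iterating the recurrence up to F_{13} = 233 and F_{12} = 144:
F_{14} = F_{13} + F_{12} = 233 + 144 = 377
F_{15} = F_{14} + F_{13} = 377 + 233 = 610
F_{16} = F_{15} + F_{14} = 610 + 377 = 987
F_{17} = F_{16} + F_{15} = 987 + 610 = 1597
F_{18} = F_{17} + F_{16} = 1597 + 987 = 2584
F_{19} = F_{18} + F_{17} = 2584 + 1597 = 4181
F_{20} = F_{19} + F_{18} = 4181 + 2584 = 6765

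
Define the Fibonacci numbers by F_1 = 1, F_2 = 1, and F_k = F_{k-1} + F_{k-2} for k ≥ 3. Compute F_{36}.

14930352

Iterating the recurrence up to F_{28} = 317811 and F_{27} = 196418:
F_{29} = F_{28} + F_{27} = 317811 + 196418 = 514229
F_{30} = F_{29} + F_{28} = 514229 + 317811 = 832040
F_{31} = F_{30} + F_{29} = 832040 + 514229 = 1346269
F_{32} = F_{31} + F_{30} = 1346269 + 832040 = 2178309
F_{33} = F_{32} + F_{31} = 2178309 + 1346269 = 3524578
F_{34} = F_{33} + F_{32} = 3524578 + 2178309 = 5702887
F_{35} = F_{34} + F_{33} = 5702887 + 3524578 = 9227465
F_{36} = F_{35} + F_{34} = 9227465 + 5702887 = 14930352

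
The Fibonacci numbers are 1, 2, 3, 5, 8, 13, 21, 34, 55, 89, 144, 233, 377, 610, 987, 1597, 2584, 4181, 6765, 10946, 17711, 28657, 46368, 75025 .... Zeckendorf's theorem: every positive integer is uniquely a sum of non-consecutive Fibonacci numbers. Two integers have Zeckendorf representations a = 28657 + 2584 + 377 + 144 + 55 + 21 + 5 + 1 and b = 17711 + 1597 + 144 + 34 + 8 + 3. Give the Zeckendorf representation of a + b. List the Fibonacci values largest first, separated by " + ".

46368 + 4181 + 610 + 144 + 34 + 3 + 1

The two numbers are 31844 and 19497, so their sum is 51341.
Greedily peel off the largest Fibonacci term at each step:
46368 ≤ 51341 < 75025, so take 46368; remainder 4973
4181 ≤ 4973 < 6765, so take 4181; remainder 792
610 ≤ 792 < 987, so take 610; remainder 182
144 ≤ 182 < 233, so take 144; remainder 38
34 ≤ 38 < 55, so take 34; remainder 4
3 ≤ 4 < 5, so take 3; remainder 1
1 ≤ 1 < 2, so take 1; remainder 0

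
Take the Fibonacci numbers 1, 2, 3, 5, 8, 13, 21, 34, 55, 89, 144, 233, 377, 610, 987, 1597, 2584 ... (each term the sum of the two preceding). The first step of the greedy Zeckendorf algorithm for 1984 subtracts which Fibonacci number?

1597

1597 ≤ 1984 < 2584, so the largest Fibonacci number not exceeding 1984 is 1597.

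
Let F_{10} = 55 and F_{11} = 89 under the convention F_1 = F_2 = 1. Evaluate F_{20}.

By the doubling identity F_{2k} = F_k(2F_{k+1} − F_k): F_{20} = 55·(2·89 − 55) = 55·123 = 6765.

6765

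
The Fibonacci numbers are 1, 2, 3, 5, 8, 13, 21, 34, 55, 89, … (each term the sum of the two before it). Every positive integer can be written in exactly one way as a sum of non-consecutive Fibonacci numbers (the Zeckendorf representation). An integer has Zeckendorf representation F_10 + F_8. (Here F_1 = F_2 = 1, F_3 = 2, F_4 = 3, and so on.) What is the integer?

76

F_10 + F_8 = 55 + 21 = 76.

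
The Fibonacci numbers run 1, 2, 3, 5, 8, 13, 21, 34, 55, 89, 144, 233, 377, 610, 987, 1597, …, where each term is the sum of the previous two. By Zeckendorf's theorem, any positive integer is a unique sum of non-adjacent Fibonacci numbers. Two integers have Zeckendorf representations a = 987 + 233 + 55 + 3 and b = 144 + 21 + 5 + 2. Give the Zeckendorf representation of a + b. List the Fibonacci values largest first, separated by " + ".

987 + 377 + 55 + 21 + 8 + 2

The two numbers are 1278 and 172, so their sum is 1450.
subtract 987 from 1450: 463 remains
subtract 377 from 463: 86 remains
subtract 55 from 86: 31 remains
subtract 21 from 31: 10 remains
subtract 8 from 10: 2 remains
subtract 2 from 2: 0 remains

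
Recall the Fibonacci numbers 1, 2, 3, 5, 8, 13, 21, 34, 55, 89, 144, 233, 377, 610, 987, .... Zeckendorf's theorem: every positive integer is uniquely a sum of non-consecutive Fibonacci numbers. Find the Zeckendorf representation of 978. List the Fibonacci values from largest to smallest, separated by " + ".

610 + 233 + 89 + 34 + 8 + 3 + 1

largest Fibonacci ≤ 978 is 610; 978 − 610 = 368
largest Fibonacci ≤ 368 is 233; 368 − 233 = 135
largest Fibonacci ≤ 135 is 89; 135 − 89 = 46
largest Fibonacci ≤ 46 is 34; 46 − 34 = 12
largest Fibonacci ≤ 12 is 8; 12 − 8 = 4
largest Fibonacci ≤ 4 is 3; 4 − 3 = 1
largest Fibonacci ≤ 1 is 1; 1 − 1 = 0
So 978 = 610 + 233 + 89 + 34 + 8 + 3 + 1, with no two terms consecutive in the sequence.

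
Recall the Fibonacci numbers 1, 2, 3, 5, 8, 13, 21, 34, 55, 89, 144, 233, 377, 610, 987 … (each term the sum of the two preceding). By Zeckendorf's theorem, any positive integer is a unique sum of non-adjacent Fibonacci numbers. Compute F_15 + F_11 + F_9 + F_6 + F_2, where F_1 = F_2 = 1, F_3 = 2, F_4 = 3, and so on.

F_15 + F_11 + F_9 + F_6 + F_2 = 610 + 89 + 34 + 8 + 1 = 742.

742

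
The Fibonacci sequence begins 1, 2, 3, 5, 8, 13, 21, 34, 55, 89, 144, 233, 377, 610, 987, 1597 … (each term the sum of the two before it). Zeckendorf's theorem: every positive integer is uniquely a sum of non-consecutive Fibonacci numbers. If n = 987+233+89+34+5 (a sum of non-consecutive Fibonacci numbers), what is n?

987+233+89+34+5 = 1348.

1348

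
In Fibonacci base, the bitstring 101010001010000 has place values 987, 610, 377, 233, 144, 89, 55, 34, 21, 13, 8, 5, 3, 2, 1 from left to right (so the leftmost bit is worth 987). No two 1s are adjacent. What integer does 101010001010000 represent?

1537

Summing the place values of the 1 bits: 987 + 377 + 144 + 21 + 8 = 1537.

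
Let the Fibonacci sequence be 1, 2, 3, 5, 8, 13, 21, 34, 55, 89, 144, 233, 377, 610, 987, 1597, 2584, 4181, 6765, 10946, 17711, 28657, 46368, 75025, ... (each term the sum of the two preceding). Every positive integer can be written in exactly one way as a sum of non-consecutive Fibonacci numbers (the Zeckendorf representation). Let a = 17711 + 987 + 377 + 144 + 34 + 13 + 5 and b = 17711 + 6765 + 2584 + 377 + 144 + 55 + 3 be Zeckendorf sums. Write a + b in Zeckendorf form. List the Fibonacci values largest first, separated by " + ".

46368 + 377 + 144 + 21

The two numbers are 19271 and 27639, so their sum is 46910.
46910: greatest Fibonacci not exceeding it is 46368, leaving 542
542: greatest Fibonacci not exceeding it is 377, leaving 165
165: greatest Fibonacci not exceeding it is 144, leaving 21
21: greatest Fibonacci not exceeding it is 21, leaving 0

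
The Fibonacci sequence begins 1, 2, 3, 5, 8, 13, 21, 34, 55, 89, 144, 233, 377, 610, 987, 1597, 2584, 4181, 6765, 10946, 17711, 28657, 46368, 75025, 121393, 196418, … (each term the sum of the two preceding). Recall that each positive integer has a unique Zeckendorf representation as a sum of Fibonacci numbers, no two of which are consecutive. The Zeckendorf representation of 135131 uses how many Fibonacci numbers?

7

135131: greatest Fibonacci not exceeding it is 121393, leaving 13738
13738: greatest Fibonacci not exceeding it is 10946, leaving 2792
2792: greatest Fibonacci not exceeding it is 2584, leaving 208
208: greatest Fibonacci not exceeding it is 144, leaving 64
64: greatest Fibonacci not exceeding it is 55, leaving 9
9: greatest Fibonacci not exceeding it is 8, leaving 1
1: greatest Fibonacci not exceeding it is 1, leaving 0
135131 = 121393 + 10946 + 2584 + 144 + 55 + 8 + 1, which has 7 terms.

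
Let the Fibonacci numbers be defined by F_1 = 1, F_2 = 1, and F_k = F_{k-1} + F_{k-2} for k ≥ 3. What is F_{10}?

Iterating the recurrence up to F_{2} = 1 and F_{1} = 1:
F_{3} = F_{2} + F_{1} = 1 + 1 = 2
F_{4} = F_{3} + F_{2} = 2 + 1 = 3
F_{5} = F_{4} + F_{3} = 3 + 2 = 5
F_{6} = F_{5} + F_{4} = 5 + 3 = 8
F_{7} = F_{6} + F_{5} = 8 + 5 = 13
F_{8} = F_{7} + F_{6} = 13 + 8 = 21
F_{9} = F_{8} + F_{7} = 21 + 13 = 34
F_{10} = F_{9} + F_{8} = 34 + 21 = 55

55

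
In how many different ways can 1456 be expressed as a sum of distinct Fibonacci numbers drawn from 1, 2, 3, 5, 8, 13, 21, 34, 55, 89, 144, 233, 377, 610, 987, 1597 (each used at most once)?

Each representation comes from the Zeckendorf form by replacing some F_k with F_{k−1} + F_{k−2} where possible.
1456 = 987+377+89+3 = 987+377+89+2+1 = 987+377+55+34+3 = 987+233+144+89+3 = … (20 more), for 24 in all.

24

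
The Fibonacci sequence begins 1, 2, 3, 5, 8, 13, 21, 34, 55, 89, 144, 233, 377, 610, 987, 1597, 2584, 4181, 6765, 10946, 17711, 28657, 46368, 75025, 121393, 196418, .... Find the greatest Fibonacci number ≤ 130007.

121393 ≤ 130007 < 196418, so the largest Fibonacci number not exceeding 130007 is 121393.

121393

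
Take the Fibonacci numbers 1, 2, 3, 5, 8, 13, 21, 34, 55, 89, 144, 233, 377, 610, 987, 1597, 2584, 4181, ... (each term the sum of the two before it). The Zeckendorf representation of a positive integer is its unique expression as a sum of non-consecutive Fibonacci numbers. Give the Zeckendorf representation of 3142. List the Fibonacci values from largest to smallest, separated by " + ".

2584 + 377 + 144 + 34 + 3

subtract 2584 from 3142: 558 remains
subtract 377 from 558: 181 remains
subtract 144 from 181: 37 remains
subtract 34 from 37: 3 remains
subtract 3 from 3: 0 remains
So 3142 = 2584 + 377 + 144 + 34 + 3, with no two terms consecutive in the sequence.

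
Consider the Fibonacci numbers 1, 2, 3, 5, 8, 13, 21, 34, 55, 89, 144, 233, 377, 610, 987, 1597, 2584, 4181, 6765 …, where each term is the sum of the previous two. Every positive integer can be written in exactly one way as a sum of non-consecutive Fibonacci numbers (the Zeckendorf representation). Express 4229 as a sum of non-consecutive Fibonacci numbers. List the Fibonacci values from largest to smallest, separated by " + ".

4181 + 34 + 13 + 1

take 4181 (≤ 4229); 4229 − 4181 = 48
take 34 (≤ 48); 48 − 34 = 14
take 13 (≤ 14); 14 − 13 = 1
take 1 (≤ 1); 1 − 1 = 0
So 4229 = 4181 + 34 + 13 + 1, with no two terms consecutive in the sequence.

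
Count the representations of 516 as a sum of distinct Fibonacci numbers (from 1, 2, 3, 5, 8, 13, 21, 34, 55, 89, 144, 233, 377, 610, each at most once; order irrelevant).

16

Starting from the Zeckendorf form and repeatedly splitting a term F_k into F_{k−1} + F_{k−2} (when neither is already used) reaches every representation.
516 = 377+89+34+13+3 = 377+89+34+13+2+1 = 377+89+34+8+5+3 = … (13 more), for 16 in all.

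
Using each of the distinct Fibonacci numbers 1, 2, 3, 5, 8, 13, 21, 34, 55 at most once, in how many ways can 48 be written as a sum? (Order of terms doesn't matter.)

5

Starting from the Zeckendorf form and repeatedly splitting a term F_k into F_{k−1} + F_{k−2} (when neither is already used) reaches every representation.
48 = 34+13+1 = 34+8+5+1 = 34+8+3+2+1 = … (2 more), for 5 in all.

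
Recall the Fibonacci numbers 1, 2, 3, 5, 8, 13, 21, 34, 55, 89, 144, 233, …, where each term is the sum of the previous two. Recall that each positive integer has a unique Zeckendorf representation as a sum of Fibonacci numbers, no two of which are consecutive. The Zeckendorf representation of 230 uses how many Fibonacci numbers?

5

Greedy algorithm:
230: greatest Fibonacci not exceeding it is 144, leaving 86
86: greatest Fibonacci not exceeding it is 55, leaving 31
31: greatest Fibonacci not exceeding it is 21, leaving 10
10: greatest Fibonacci not exceeding it is 8, leaving 2
2: greatest Fibonacci not exceeding it is 2, leaving 0
230 = 144 + 55 + 21 + 8 + 2, which has 5 terms.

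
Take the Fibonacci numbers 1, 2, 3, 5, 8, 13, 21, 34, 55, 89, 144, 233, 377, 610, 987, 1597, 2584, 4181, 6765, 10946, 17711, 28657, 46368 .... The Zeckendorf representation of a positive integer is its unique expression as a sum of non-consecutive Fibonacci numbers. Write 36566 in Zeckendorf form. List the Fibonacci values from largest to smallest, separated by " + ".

subtract 28657 from 36566: 7909 remains
subtract 6765 from 7909: 1144 remains
subtract 987 from 1144: 157 remains
subtract 144 from 157: 13 remains
subtract 13 from 13: 0 remains
So 36566 = 28657 + 6765 + 987 + 144 + 13, with no two terms consecutive in the sequence.

28657 + 6765 + 987 + 144 + 13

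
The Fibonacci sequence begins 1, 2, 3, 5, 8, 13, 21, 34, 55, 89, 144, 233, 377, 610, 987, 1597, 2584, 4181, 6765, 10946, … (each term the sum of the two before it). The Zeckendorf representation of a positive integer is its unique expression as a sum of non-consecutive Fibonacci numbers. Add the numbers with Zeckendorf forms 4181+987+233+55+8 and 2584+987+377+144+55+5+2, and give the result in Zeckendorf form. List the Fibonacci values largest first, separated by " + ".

The two numbers are 5464 and 4154, so their sum is 9618.
9618: greatest Fibonacci not exceeding it is 6765, leaving 2853
2853: greatest Fibonacci not exceeding it is 2584, leaving 269
269: greatest Fibonacci not exceeding it is 233, leaving 36
36: greatest Fibonacci not exceeding it is 34, leaving 2
2: greatest Fibonacci not exceeding it is 2, leaving 0

6765 + 2584 + 233 + 34 + 2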